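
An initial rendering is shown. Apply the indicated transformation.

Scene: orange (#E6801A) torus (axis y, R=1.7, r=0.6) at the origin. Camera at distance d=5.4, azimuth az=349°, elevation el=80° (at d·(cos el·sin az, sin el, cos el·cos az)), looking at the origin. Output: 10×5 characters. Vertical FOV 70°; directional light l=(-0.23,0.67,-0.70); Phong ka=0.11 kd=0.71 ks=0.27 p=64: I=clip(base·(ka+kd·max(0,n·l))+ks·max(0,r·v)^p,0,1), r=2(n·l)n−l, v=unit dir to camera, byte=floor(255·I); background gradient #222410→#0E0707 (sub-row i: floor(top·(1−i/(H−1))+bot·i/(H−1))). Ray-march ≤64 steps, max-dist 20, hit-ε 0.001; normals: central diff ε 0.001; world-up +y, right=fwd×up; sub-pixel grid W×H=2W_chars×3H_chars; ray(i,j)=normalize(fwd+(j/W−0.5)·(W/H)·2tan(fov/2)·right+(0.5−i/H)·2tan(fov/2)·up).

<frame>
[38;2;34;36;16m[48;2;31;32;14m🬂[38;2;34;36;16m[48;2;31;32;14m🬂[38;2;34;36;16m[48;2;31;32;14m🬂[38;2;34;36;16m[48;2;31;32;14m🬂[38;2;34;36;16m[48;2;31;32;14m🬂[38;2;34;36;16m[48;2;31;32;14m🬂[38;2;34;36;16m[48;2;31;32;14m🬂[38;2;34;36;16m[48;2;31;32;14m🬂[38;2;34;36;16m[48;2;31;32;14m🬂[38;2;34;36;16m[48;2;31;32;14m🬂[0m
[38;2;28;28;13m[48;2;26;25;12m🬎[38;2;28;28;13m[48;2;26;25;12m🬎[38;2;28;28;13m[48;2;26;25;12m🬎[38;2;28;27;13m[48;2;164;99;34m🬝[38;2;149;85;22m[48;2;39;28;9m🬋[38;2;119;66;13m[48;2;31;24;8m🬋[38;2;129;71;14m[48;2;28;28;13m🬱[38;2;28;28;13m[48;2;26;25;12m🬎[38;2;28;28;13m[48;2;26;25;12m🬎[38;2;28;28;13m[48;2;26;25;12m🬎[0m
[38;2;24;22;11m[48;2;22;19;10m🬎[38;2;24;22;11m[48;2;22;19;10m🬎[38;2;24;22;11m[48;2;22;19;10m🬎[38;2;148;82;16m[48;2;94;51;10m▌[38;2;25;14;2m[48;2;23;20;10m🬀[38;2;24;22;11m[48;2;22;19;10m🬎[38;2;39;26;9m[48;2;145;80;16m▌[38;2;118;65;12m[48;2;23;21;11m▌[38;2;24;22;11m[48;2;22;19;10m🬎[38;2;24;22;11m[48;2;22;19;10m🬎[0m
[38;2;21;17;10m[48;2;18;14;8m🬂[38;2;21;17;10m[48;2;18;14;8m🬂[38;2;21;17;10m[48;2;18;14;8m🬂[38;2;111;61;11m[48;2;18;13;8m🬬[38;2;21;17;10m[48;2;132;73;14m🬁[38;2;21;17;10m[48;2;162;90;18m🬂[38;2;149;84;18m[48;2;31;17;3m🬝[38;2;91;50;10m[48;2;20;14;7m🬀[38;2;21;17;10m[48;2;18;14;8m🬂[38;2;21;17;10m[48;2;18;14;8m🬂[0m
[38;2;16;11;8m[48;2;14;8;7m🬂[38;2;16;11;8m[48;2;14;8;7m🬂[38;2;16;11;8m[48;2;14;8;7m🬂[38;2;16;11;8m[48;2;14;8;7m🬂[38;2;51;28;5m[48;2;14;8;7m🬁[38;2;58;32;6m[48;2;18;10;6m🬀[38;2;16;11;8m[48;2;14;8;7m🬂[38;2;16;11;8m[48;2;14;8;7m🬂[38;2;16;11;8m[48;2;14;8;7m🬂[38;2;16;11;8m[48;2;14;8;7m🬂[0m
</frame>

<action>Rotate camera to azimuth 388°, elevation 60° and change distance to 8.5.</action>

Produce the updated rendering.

<frame>
[38;2;34;36;16m[48;2;31;32;14m🬂[38;2;34;36;16m[48;2;31;32;14m🬂[38;2;34;36;16m[48;2;31;32;14m🬂[38;2;34;36;16m[48;2;31;32;14m🬂[38;2;34;36;16m[48;2;31;32;14m🬂[38;2;34;36;16m[48;2;31;32;14m🬂[38;2;34;36;16m[48;2;31;32;14m🬂[38;2;34;36;16m[48;2;31;32;14m🬂[38;2;34;36;16m[48;2;31;32;14m🬂[38;2;34;36;16m[48;2;31;32;14m🬂[0m
[38;2;28;28;13m[48;2;26;25;12m🬎[38;2;28;28;13m[48;2;26;25;12m🬎[38;2;28;28;13m[48;2;26;25;12m🬎[38;2;28;28;13m[48;2;26;25;12m🬎[38;2;28;28;13m[48;2;26;25;12m🬎[38;2;28;28;13m[48;2;26;25;12m🬎[38;2;28;28;13m[48;2;26;25;12m🬎[38;2;28;28;13m[48;2;26;25;12m🬎[38;2;28;28;13m[48;2;26;25;12m🬎[38;2;28;28;13m[48;2;26;25;12m🬎[0m
[38;2;24;22;11m[48;2;22;19;10m🬎[38;2;24;22;11m[48;2;22;19;10m🬎[38;2;24;22;11m[48;2;22;19;10m🬎[38;2;24;22;11m[48;2;22;19;10m🬎[38;2;143;81;19m[48;2;38;26;9m▌[38;2;56;31;6m[48;2;23;18;8m🬁[38;2;139;78;16m[48;2;23;21;11m▌[38;2;24;22;11m[48;2;22;19;10m🬎[38;2;24;22;11m[48;2;22;19;10m🬎[38;2;24;22;11m[48;2;22;19;10m🬎[0m
[38;2;21;17;10m[48;2;18;14;8m🬂[38;2;21;17;10m[48;2;18;14;8m🬂[38;2;21;17;10m[48;2;18;14;8m🬂[38;2;21;17;10m[48;2;18;14;8m🬂[38;2;143;80;17m[48;2;29;18;6m🬁[38;2;158;89;20m[48;2;21;13;5m🬂[38;2;80;44;9m[48;2;19;14;8m🬀[38;2;21;17;10m[48;2;18;14;8m🬂[38;2;21;17;10m[48;2;18;14;8m🬂[38;2;21;17;10m[48;2;18;14;8m🬂[0m
[38;2;16;11;8m[48;2;14;8;7m🬂[38;2;16;11;8m[48;2;14;8;7m🬂[38;2;16;11;8m[48;2;14;8;7m🬂[38;2;16;11;8m[48;2;14;8;7m🬂[38;2;16;11;8m[48;2;14;8;7m🬂[38;2;16;11;8m[48;2;14;8;7m🬂[38;2;16;11;8m[48;2;14;8;7m🬂[38;2;16;11;8m[48;2;14;8;7m🬂[38;2;16;11;8m[48;2;14;8;7m🬂[38;2;16;11;8m[48;2;14;8;7m🬂[0m
</frame>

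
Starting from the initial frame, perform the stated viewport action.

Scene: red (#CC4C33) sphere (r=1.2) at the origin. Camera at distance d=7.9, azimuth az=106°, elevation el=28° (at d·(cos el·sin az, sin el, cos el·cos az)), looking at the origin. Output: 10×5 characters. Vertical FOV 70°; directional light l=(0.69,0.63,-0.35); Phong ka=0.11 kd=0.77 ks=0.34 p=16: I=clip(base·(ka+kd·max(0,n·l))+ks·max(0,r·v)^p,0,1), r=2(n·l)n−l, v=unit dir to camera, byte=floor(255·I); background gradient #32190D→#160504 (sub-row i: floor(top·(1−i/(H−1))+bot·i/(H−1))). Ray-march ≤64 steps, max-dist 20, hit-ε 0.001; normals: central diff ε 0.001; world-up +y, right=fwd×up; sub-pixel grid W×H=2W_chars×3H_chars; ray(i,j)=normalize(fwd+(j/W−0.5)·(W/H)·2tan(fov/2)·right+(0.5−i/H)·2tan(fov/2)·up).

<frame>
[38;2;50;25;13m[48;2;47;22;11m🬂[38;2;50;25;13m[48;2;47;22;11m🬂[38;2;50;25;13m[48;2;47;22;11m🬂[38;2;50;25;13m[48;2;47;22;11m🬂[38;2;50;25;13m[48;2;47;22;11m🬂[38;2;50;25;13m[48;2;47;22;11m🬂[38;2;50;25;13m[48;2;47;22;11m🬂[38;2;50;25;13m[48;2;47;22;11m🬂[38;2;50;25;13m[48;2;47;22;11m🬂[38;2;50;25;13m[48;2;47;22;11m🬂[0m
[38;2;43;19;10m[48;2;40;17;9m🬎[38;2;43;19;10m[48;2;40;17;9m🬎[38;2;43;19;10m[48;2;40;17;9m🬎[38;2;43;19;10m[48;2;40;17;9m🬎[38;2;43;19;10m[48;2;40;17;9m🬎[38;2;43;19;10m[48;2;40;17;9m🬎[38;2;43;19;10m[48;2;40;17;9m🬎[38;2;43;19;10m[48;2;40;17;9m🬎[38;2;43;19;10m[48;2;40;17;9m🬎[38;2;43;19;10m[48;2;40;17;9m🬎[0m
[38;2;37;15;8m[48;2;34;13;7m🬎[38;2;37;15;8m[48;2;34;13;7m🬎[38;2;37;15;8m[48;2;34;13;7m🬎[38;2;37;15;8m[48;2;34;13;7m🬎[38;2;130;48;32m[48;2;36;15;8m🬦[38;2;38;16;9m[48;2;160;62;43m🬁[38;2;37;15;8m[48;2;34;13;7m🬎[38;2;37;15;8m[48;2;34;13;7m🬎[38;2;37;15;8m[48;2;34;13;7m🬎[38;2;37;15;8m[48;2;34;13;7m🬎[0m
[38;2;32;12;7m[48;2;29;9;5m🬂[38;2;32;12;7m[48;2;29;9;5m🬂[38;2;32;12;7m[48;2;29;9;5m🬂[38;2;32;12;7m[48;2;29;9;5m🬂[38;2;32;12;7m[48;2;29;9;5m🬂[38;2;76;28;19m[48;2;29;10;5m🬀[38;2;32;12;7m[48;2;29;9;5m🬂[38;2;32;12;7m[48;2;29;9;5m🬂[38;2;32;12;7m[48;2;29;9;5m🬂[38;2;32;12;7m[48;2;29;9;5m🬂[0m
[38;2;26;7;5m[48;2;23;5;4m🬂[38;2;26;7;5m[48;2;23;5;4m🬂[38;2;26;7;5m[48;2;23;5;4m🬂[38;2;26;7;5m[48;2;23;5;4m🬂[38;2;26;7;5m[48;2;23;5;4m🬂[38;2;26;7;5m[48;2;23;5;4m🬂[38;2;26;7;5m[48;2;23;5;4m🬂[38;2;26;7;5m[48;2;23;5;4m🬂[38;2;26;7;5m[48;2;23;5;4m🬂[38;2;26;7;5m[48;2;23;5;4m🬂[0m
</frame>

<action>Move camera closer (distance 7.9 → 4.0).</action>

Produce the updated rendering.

<frame>
[38;2;50;25;13m[48;2;47;22;11m🬂[38;2;50;25;13m[48;2;47;22;11m🬂[38;2;50;25;13m[48;2;47;22;11m🬂[38;2;50;25;13m[48;2;47;22;11m🬂[38;2;50;25;13m[48;2;47;22;11m🬂[38;2;50;25;13m[48;2;47;22;11m🬂[38;2;50;25;13m[48;2;47;22;11m🬂[38;2;50;25;13m[48;2;47;22;11m🬂[38;2;50;25;13m[48;2;47;22;11m🬂[38;2;50;25;13m[48;2;47;22;11m🬂[0m
[38;2;43;19;10m[48;2;40;17;9m🬎[38;2;43;19;10m[48;2;40;17;9m🬎[38;2;43;19;10m[48;2;40;17;9m🬎[38;2;43;19;10m[48;2;40;17;9m🬎[38;2;43;19;10m[48;2;133;49;32m🬎[38;2;43;19;10m[48;2;162;60;40m🬎[38;2;139;52;34m[48;2;42;19;10m🬏[38;2;43;19;10m[48;2;40;17;9m🬎[38;2;43;19;10m[48;2;40;17;9m🬎[38;2;43;19;10m[48;2;40;17;9m🬎[0m
[38;2;37;15;8m[48;2;34;13;7m🬎[38;2;37;15;8m[48;2;34;13;7m🬎[38;2;37;15;8m[48;2;34;13;7m🬎[38;2;93;34;22m[48;2;36;14;8m▐[38;2;165;61;41m[48;2;145;53;36m▐[38;2;244;134;112m[48;2;182;72;51m🬃[38;2;129;47;32m[48;2;166;61;41m▐[38;2;37;15;8m[48;2;34;13;7m🬎[38;2;37;15;8m[48;2;34;13;7m🬎[38;2;37;15;8m[48;2;34;13;7m🬎[0m
[38;2;32;12;7m[48;2;29;9;5m🬂[38;2;32;12;7m[48;2;29;9;5m🬂[38;2;32;12;7m[48;2;29;9;5m🬂[38;2;49;18;12m[48;2;29;10;5m🬁[38;2;127;47;31m[48;2;43;15;9m🬊[38;2;140;51;34m[48;2;28;9;5m🬎[38;2;110;40;27m[48;2;28;9;5m🬆[38;2;32;12;7m[48;2;29;9;5m🬂[38;2;32;12;7m[48;2;29;9;5m🬂[38;2;32;12;7m[48;2;29;9;5m🬂[0m
[38;2;26;7;5m[48;2;23;5;4m🬂[38;2;26;7;5m[48;2;23;5;4m🬂[38;2;26;7;5m[48;2;23;5;4m🬂[38;2;26;7;5m[48;2;23;5;4m🬂[38;2;26;7;5m[48;2;23;5;4m🬂[38;2;26;7;5m[48;2;23;5;4m🬂[38;2;26;7;5m[48;2;23;5;4m🬂[38;2;26;7;5m[48;2;23;5;4m🬂[38;2;26;7;5m[48;2;23;5;4m🬂[38;2;26;7;5m[48;2;23;5;4m🬂[0m
</frame>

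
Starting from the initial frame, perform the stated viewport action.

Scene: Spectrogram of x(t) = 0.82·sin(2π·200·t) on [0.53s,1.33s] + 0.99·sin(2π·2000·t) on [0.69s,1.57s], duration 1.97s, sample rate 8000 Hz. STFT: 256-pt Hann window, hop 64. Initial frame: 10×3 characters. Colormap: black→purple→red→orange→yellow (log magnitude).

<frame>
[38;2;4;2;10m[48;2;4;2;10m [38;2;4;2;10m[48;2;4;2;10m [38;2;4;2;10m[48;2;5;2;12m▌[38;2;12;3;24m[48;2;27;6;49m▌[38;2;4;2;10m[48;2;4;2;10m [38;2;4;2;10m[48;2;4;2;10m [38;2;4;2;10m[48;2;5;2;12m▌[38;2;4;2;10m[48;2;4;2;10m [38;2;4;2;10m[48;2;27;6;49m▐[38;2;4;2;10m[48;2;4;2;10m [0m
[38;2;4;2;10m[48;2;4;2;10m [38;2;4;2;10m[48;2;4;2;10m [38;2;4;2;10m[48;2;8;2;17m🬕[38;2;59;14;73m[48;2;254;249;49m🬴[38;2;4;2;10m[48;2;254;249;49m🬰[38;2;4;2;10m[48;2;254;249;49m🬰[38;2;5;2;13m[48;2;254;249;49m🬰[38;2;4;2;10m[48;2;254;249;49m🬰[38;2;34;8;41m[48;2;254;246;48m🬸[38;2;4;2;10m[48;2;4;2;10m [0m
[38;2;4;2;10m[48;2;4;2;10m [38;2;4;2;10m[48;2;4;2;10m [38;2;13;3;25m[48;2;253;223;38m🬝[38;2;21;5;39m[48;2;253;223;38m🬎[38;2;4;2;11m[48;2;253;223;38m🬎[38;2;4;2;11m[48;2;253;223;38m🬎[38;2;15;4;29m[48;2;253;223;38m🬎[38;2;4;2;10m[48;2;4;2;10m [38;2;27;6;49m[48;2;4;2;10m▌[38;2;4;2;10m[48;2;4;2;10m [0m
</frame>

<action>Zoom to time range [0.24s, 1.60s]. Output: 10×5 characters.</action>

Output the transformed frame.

<frame>
[38;2;4;2;10m[48;2;4;2;10m [38;2;4;2;10m[48;2;4;2;10m [38;2;5;2;12m[48;2;4;2;10m▌[38;2;4;2;10m[48;2;23;5;42m▐[38;2;4;2;10m[48;2;4;2;10m [38;2;4;2;10m[48;2;4;2;10m [38;2;4;2;10m[48;2;4;2;10m [38;2;4;2;10m[48;2;4;2;10m [38;2;5;2;12m[48;2;4;2;10m▌[38;2;4;2;10m[48;2;23;5;42m▌[0m
[38;2;4;2;10m[48;2;4;2;10m [38;2;4;2;10m[48;2;4;2;10m [38;2;4;2;10m[48;2;5;2;12m▐[38;2;4;2;10m[48;2;36;8;63m▐[38;2;4;2;10m[48;2;4;2;10m [38;2;4;2;10m[48;2;4;2;10m [38;2;4;2;10m[48;2;4;2;10m [38;2;4;2;10m[48;2;4;2;10m [38;2;4;2;10m[48;2;5;2;12m▐[38;2;4;2;10m[48;2;36;8;63m▌[0m
[38;2;4;2;10m[48;2;4;2;10m [38;2;4;2;10m[48;2;4;2;10m [38;2;4;2;10m[48;2;6;2;15m▐[38;2;68;17;47m[48;2;254;249;49m🬰[38;2;4;2;10m[48;2;254;249;49m🬰[38;2;4;2;10m[48;2;254;249;49m🬰[38;2;4;2;10m[48;2;254;249;49m🬰[38;2;4;2;10m[48;2;254;249;49m🬰[38;2;5;2;12m[48;2;254;249;49m🬰[38;2;68;17;47m[48;2;254;249;49m🬰[0m
[38;2;4;2;10m[48;2;4;2;10m [38;2;4;2;10m[48;2;4;2;10m [38;2;5;2;12m[48;2;14;3;27m🬨[38;2;36;8;63m[48;2;4;2;10m▌[38;2;4;2;10m[48;2;4;2;10m [38;2;4;2;10m[48;2;4;2;10m [38;2;4;2;10m[48;2;4;2;10m [38;2;4;2;10m[48;2;4;2;10m [38;2;5;2;12m[48;2;14;3;27m🬨[38;2;4;2;10m[48;2;36;8;63m▌[0m
[38;2;4;2;10m[48;2;4;2;10m [38;2;4;2;10m[48;2;4;2;10m [38;2;23;6;42m[48;2;229;164;52m🬊[38;2;26;6;48m[48;2;253;223;38m🬎[38;2;20;5;38m[48;2;253;223;38m🬎[38;2;20;5;38m[48;2;253;223;38m🬎[38;2;20;5;38m[48;2;253;223;38m🬎[38;2;20;5;38m[48;2;253;223;38m🬎[38;2;40;10;32m[48;2;253;223;38m🬬[38;2;4;2;10m[48;2;23;5;42m▌[0m
</frame>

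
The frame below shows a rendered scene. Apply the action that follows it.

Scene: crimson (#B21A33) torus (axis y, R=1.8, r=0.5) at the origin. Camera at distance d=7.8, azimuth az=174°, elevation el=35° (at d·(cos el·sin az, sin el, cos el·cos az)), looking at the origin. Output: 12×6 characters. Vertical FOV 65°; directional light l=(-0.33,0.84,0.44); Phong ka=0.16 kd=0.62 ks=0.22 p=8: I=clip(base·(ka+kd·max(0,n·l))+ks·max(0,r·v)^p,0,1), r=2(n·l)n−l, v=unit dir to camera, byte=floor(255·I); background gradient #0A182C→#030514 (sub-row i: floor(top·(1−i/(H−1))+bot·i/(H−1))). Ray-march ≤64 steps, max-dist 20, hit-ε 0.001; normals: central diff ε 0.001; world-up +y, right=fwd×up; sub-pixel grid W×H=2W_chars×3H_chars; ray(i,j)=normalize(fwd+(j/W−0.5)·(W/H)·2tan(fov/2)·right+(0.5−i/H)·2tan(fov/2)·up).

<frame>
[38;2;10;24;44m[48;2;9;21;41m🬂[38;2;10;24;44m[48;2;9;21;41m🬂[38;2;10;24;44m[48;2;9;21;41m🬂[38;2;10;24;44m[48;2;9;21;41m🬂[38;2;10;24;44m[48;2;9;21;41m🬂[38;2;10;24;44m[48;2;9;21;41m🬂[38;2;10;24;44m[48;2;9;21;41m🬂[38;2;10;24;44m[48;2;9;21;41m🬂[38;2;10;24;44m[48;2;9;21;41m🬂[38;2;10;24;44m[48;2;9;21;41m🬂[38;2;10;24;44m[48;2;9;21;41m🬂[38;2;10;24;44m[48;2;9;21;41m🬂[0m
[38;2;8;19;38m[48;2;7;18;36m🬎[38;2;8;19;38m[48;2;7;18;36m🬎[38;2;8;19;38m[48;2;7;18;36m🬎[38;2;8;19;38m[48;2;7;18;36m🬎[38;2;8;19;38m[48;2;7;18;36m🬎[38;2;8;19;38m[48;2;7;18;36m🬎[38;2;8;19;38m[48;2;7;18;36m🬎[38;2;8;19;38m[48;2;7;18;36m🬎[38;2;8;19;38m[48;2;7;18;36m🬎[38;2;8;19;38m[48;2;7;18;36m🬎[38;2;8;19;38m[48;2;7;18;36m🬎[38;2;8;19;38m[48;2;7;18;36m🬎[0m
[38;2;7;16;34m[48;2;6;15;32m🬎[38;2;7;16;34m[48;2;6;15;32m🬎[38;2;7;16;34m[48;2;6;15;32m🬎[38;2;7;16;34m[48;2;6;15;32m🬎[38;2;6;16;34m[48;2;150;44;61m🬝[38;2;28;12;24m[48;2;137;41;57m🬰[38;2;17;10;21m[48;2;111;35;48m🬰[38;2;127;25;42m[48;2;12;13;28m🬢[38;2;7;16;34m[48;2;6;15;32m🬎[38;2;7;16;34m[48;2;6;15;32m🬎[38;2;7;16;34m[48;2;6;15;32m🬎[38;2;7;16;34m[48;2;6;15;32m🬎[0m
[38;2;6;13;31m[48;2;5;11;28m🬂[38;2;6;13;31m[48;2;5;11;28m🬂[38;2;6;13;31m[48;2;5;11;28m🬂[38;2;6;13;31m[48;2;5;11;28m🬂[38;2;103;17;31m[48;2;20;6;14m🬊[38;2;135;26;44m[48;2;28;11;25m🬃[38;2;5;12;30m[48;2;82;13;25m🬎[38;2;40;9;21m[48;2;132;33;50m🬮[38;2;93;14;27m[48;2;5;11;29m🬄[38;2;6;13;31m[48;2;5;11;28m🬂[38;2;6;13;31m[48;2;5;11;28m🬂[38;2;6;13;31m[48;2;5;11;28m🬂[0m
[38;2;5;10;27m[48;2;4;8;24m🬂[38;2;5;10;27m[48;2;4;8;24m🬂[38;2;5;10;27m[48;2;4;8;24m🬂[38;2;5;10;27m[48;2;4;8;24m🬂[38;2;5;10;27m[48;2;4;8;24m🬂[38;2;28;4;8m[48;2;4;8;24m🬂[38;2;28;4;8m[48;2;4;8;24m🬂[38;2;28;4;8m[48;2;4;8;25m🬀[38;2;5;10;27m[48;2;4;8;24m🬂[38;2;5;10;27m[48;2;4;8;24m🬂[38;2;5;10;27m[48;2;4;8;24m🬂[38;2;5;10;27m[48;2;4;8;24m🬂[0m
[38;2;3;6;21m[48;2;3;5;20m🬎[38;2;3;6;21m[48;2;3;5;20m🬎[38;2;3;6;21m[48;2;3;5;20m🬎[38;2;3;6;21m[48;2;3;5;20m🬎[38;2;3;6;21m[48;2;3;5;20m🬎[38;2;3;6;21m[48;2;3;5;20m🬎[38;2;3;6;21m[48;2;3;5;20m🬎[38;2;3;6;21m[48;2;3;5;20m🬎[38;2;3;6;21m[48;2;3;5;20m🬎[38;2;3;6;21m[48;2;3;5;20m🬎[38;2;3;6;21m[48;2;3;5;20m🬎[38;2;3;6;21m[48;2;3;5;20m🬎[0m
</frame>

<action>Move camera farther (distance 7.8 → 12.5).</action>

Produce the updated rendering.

<frame>
[38;2;10;24;44m[48;2;9;21;41m🬂[38;2;10;24;44m[48;2;9;21;41m🬂[38;2;10;24;44m[48;2;9;21;41m🬂[38;2;10;24;44m[48;2;9;21;41m🬂[38;2;10;24;44m[48;2;9;21;41m🬂[38;2;10;24;44m[48;2;9;21;41m🬂[38;2;10;24;44m[48;2;9;21;41m🬂[38;2;10;24;44m[48;2;9;21;41m🬂[38;2;10;24;44m[48;2;9;21;41m🬂[38;2;10;24;44m[48;2;9;21;41m🬂[38;2;10;24;44m[48;2;9;21;41m🬂[38;2;10;24;44m[48;2;9;21;41m🬂[0m
[38;2;8;19;38m[48;2;7;18;36m🬎[38;2;8;19;38m[48;2;7;18;36m🬎[38;2;8;19;38m[48;2;7;18;36m🬎[38;2;8;19;38m[48;2;7;18;36m🬎[38;2;8;19;38m[48;2;7;18;36m🬎[38;2;8;19;38m[48;2;7;18;36m🬎[38;2;8;19;38m[48;2;7;18;36m🬎[38;2;8;19;38m[48;2;7;18;36m🬎[38;2;8;19;38m[48;2;7;18;36m🬎[38;2;8;19;38m[48;2;7;18;36m🬎[38;2;8;19;38m[48;2;7;18;36m🬎[38;2;8;19;38m[48;2;7;18;36m🬎[0m
[38;2;7;16;34m[48;2;6;15;32m🬎[38;2;7;16;34m[48;2;6;15;32m🬎[38;2;7;16;34m[48;2;6;15;32m🬎[38;2;7;16;34m[48;2;6;15;32m🬎[38;2;7;16;34m[48;2;6;15;32m🬎[38;2;6;16;34m[48;2;89;19;30m🬝[38;2;7;16;34m[48;2;41;5;11m🬎[38;2;7;16;34m[48;2;6;15;32m🬎[38;2;7;16;34m[48;2;6;15;32m🬎[38;2;7;16;34m[48;2;6;15;32m🬎[38;2;7;16;34m[48;2;6;15;32m🬎[38;2;7;16;34m[48;2;6;15;32m🬎[0m
[38;2;6;13;31m[48;2;5;11;28m🬂[38;2;6;13;31m[48;2;5;11;28m🬂[38;2;6;13;31m[48;2;5;11;28m🬂[38;2;6;13;31m[48;2;5;11;28m🬂[38;2;6;13;31m[48;2;5;11;28m🬂[38;2;104;20;34m[48;2;11;9;23m🬈[38;2;110;31;44m[48;2;5;12;29m🬋[38;2;144;40;57m[48;2;13;10;25m🬀[38;2;6;13;31m[48;2;5;11;28m🬂[38;2;6;13;31m[48;2;5;11;28m🬂[38;2;6;13;31m[48;2;5;11;28m🬂[38;2;6;13;31m[48;2;5;11;28m🬂[0m
[38;2;5;10;27m[48;2;4;8;24m🬂[38;2;5;10;27m[48;2;4;8;24m🬂[38;2;5;10;27m[48;2;4;8;24m🬂[38;2;5;10;27m[48;2;4;8;24m🬂[38;2;5;10;27m[48;2;4;8;24m🬂[38;2;5;10;27m[48;2;4;8;24m🬂[38;2;5;10;27m[48;2;4;8;24m🬂[38;2;5;10;27m[48;2;4;8;24m🬂[38;2;5;10;27m[48;2;4;8;24m🬂[38;2;5;10;27m[48;2;4;8;24m🬂[38;2;5;10;27m[48;2;4;8;24m🬂[38;2;5;10;27m[48;2;4;8;24m🬂[0m
[38;2;3;6;21m[48;2;3;5;20m🬎[38;2;3;6;21m[48;2;3;5;20m🬎[38;2;3;6;21m[48;2;3;5;20m🬎[38;2;3;6;21m[48;2;3;5;20m🬎[38;2;3;6;21m[48;2;3;5;20m🬎[38;2;3;6;21m[48;2;3;5;20m🬎[38;2;3;6;21m[48;2;3;5;20m🬎[38;2;3;6;21m[48;2;3;5;20m🬎[38;2;3;6;21m[48;2;3;5;20m🬎[38;2;3;6;21m[48;2;3;5;20m🬎[38;2;3;6;21m[48;2;3;5;20m🬎[38;2;3;6;21m[48;2;3;5;20m🬎[0m
</frame>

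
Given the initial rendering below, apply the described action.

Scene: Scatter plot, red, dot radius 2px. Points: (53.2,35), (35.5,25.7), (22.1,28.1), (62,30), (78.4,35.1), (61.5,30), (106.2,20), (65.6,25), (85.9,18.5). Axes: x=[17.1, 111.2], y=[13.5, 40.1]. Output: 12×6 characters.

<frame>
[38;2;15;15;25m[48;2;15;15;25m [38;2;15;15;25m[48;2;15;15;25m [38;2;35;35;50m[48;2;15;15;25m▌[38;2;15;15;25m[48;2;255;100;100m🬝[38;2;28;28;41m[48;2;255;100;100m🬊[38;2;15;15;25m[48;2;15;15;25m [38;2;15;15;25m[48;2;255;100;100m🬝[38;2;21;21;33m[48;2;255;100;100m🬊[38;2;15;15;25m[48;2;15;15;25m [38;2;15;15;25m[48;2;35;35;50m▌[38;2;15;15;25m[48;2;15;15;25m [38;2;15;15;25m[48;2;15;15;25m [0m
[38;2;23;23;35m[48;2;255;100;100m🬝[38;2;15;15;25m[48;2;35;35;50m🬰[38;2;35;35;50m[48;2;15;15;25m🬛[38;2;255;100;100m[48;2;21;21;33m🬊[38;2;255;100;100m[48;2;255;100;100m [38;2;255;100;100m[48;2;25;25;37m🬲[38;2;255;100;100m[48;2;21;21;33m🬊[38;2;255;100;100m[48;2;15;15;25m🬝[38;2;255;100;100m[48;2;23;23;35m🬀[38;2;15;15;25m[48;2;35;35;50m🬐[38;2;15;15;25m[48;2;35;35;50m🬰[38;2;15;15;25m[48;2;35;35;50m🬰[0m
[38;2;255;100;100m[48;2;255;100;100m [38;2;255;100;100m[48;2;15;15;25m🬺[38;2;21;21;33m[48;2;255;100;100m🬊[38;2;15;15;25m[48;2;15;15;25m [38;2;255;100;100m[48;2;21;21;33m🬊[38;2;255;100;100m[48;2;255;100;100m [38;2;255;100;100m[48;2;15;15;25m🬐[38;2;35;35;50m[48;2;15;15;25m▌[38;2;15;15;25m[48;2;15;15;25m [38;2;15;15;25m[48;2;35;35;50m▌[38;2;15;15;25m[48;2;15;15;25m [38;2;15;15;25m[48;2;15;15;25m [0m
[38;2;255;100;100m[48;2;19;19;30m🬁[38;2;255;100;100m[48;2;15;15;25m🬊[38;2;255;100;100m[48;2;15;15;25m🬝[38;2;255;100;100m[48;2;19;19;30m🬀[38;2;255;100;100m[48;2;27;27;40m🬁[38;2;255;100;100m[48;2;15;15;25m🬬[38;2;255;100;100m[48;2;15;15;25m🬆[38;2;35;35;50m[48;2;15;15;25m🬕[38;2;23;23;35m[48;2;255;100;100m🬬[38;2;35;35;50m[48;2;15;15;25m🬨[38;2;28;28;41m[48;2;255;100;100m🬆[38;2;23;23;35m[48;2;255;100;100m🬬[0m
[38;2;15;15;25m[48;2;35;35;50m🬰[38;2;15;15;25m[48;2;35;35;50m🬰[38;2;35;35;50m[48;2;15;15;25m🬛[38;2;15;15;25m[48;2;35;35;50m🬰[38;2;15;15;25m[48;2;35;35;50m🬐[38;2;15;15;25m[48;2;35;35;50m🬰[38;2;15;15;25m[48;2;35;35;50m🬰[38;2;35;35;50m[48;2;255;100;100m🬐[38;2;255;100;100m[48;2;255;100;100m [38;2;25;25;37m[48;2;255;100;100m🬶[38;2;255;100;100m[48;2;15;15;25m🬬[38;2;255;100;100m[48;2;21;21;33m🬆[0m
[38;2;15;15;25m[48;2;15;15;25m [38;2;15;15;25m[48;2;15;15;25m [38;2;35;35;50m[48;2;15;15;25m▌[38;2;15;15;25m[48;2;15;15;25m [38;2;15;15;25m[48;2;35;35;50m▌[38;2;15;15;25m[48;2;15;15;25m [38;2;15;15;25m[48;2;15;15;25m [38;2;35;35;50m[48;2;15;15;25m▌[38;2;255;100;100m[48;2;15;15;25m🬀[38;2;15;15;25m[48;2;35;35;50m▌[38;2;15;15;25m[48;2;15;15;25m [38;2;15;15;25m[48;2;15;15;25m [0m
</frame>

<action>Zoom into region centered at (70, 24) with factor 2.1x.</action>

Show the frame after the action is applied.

<frame>
[38;2;15;15;25m[48;2;15;15;25m [38;2;15;15;25m[48;2;15;15;25m [38;2;255;100;100m[48;2;27;27;40m🬁[38;2;255;100;100m[48;2;15;15;25m🬬[38;2;255;100;100m[48;2;28;28;41m🬆[38;2;15;15;25m[48;2;15;15;25m [38;2;15;15;25m[48;2;15;15;25m [38;2;35;35;50m[48;2;15;15;25m▌[38;2;15;15;25m[48;2;15;15;25m [38;2;15;15;25m[48;2;35;35;50m▌[38;2;15;15;25m[48;2;15;15;25m [38;2;15;15;25m[48;2;15;15;25m [0m
[38;2;15;15;25m[48;2;35;35;50m🬰[38;2;15;15;25m[48;2;35;35;50m🬰[38;2;35;35;50m[48;2;15;15;25m🬛[38;2;15;15;25m[48;2;35;35;50m🬰[38;2;27;27;40m[48;2;255;100;100m🬝[38;2;15;15;25m[48;2;35;35;50m🬰[38;2;15;15;25m[48;2;35;35;50m🬰[38;2;35;35;50m[48;2;15;15;25m🬛[38;2;15;15;25m[48;2;35;35;50m🬰[38;2;15;15;25m[48;2;35;35;50m🬐[38;2;15;15;25m[48;2;35;35;50m🬰[38;2;15;15;25m[48;2;35;35;50m🬰[0m
[38;2;15;15;25m[48;2;15;15;25m [38;2;15;15;25m[48;2;15;15;25m [38;2;35;35;50m[48;2;15;15;25m▌[38;2;15;15;25m[48;2;255;100;100m🬴[38;2;255;100;100m[48;2;255;100;100m [38;2;255;100;100m[48;2;15;15;25m🬛[38;2;15;15;25m[48;2;15;15;25m [38;2;35;35;50m[48;2;15;15;25m▌[38;2;15;15;25m[48;2;15;15;25m [38;2;15;15;25m[48;2;35;35;50m▌[38;2;15;15;25m[48;2;15;15;25m [38;2;15;15;25m[48;2;15;15;25m [0m
[38;2;35;35;50m[48;2;15;15;25m🬂[38;2;35;35;50m[48;2;15;15;25m🬂[38;2;35;35;50m[48;2;15;15;25m🬕[38;2;35;35;50m[48;2;15;15;25m🬂[38;2;255;100;100m[48;2;27;27;40m🬁[38;2;35;35;50m[48;2;15;15;25m🬂[38;2;35;35;50m[48;2;15;15;25m🬂[38;2;35;35;50m[48;2;15;15;25m🬕[38;2;35;35;50m[48;2;15;15;25m🬂[38;2;35;35;50m[48;2;15;15;25m🬨[38;2;35;35;50m[48;2;15;15;25m🬂[38;2;35;35;50m[48;2;15;15;25m🬂[0m
[38;2;15;15;25m[48;2;35;35;50m🬰[38;2;15;15;25m[48;2;35;35;50m🬰[38;2;35;35;50m[48;2;15;15;25m🬛[38;2;15;15;25m[48;2;35;35;50m🬰[38;2;15;15;25m[48;2;35;35;50m🬐[38;2;15;15;25m[48;2;35;35;50m🬰[38;2;15;15;25m[48;2;35;35;50m🬰[38;2;35;35;50m[48;2;15;15;25m🬛[38;2;15;15;25m[48;2;35;35;50m🬰[38;2;28;28;41m[48;2;255;100;100m🬆[38;2;23;23;35m[48;2;255;100;100m🬬[38;2;15;15;25m[48;2;35;35;50m🬰[0m
[38;2;15;15;25m[48;2;15;15;25m [38;2;15;15;25m[48;2;15;15;25m [38;2;35;35;50m[48;2;15;15;25m▌[38;2;15;15;25m[48;2;15;15;25m [38;2;15;15;25m[48;2;35;35;50m▌[38;2;15;15;25m[48;2;15;15;25m [38;2;15;15;25m[48;2;15;15;25m [38;2;35;35;50m[48;2;15;15;25m▌[38;2;15;15;25m[48;2;255;100;100m🬺[38;2;255;100;100m[48;2;15;15;25m🬬[38;2;255;100;100m[48;2;15;15;25m🬆[38;2;15;15;25m[48;2;15;15;25m [0m
</frame>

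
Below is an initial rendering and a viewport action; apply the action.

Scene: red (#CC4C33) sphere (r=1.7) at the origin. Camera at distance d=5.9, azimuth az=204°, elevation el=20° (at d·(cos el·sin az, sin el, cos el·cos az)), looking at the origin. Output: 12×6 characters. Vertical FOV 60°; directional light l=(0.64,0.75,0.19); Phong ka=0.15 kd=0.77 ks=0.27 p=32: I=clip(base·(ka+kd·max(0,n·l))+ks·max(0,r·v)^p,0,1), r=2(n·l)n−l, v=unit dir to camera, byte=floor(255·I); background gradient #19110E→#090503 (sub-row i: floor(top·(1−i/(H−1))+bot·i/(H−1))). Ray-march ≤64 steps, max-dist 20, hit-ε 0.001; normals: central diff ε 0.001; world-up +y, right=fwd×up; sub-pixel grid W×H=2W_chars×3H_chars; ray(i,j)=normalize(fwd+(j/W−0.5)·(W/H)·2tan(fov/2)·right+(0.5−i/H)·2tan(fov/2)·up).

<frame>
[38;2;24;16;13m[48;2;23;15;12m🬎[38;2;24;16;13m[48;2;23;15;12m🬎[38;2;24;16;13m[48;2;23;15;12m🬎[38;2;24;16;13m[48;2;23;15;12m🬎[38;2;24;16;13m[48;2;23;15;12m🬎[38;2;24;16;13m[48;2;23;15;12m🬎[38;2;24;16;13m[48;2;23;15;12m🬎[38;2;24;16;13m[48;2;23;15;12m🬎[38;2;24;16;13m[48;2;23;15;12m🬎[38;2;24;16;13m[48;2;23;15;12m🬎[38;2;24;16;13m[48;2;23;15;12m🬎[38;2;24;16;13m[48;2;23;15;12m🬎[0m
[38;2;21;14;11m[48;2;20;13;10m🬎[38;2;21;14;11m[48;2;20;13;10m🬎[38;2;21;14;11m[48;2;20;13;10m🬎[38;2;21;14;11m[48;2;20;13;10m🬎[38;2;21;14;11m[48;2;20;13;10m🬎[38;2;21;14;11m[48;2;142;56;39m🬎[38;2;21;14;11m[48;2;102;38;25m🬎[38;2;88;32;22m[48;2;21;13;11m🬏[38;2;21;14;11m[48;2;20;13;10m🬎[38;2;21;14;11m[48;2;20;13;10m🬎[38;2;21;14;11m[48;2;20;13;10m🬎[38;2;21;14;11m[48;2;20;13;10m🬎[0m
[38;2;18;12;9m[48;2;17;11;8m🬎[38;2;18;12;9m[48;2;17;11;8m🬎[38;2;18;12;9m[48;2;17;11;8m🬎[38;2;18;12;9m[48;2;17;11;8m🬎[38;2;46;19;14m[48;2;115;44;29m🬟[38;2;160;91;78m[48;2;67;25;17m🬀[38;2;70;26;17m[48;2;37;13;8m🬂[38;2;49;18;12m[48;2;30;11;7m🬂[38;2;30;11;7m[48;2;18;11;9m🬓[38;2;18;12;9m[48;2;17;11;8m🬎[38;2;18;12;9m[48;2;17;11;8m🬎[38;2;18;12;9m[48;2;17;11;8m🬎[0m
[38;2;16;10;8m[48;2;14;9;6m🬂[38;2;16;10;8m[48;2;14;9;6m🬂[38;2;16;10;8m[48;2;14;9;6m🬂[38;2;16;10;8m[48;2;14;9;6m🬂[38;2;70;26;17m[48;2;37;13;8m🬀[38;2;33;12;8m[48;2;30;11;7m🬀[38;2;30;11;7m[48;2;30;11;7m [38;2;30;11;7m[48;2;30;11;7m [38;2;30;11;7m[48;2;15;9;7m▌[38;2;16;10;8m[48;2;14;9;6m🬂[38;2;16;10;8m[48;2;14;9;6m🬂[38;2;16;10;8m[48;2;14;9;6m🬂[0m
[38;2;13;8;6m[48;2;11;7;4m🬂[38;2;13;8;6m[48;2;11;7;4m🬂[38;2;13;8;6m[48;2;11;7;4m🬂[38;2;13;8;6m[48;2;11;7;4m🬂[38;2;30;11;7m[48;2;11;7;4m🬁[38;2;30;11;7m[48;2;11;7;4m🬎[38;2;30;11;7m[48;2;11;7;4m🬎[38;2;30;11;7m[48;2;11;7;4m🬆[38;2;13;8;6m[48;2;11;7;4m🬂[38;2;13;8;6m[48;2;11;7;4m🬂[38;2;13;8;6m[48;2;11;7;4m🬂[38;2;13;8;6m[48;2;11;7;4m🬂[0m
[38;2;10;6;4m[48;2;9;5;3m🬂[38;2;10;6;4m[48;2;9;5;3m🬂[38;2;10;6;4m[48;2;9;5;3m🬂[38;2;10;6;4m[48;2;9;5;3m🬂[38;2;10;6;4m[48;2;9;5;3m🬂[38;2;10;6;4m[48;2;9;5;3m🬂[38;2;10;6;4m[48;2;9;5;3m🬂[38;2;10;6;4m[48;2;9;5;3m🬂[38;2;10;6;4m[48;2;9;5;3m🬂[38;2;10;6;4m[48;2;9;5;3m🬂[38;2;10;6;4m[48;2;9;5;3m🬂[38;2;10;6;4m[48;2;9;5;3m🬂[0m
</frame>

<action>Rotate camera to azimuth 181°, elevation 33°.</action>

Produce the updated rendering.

<frame>
[38;2;24;16;13m[48;2;23;15;12m🬎[38;2;24;16;13m[48;2;23;15;12m🬎[38;2;24;16;13m[48;2;23;15;12m🬎[38;2;24;16;13m[48;2;23;15;12m🬎[38;2;24;16;13m[48;2;23;15;12m🬎[38;2;24;16;13m[48;2;23;15;12m🬎[38;2;24;16;13m[48;2;23;15;12m🬎[38;2;24;16;13m[48;2;23;15;12m🬎[38;2;24;16;13m[48;2;23;15;12m🬎[38;2;24;16;13m[48;2;23;15;12m🬎[38;2;24;16;13m[48;2;23;15;12m🬎[38;2;24;16;13m[48;2;23;15;12m🬎[0m
[38;2;21;14;11m[48;2;20;13;10m🬎[38;2;21;14;11m[48;2;20;13;10m🬎[38;2;21;14;11m[48;2;20;13;10m🬎[38;2;21;14;11m[48;2;20;13;10m🬎[38;2;21;14;11m[48;2;20;13;10m🬎[38;2;21;14;11m[48;2;166;61;41m🬎[38;2;21;14;11m[48;2;130;48;32m🬎[38;2;100;37;25m[48;2;21;13;11m🬏[38;2;21;14;11m[48;2;20;13;10m🬎[38;2;21;14;11m[48;2;20;13;10m🬎[38;2;21;14;11m[48;2;20;13;10m🬎[38;2;21;14;11m[48;2;20;13;10m🬎[0m
[38;2;18;12;9m[48;2;17;11;8m🬎[38;2;18;12;9m[48;2;17;11;8m🬎[38;2;18;12;9m[48;2;17;11;8m🬎[38;2;18;12;9m[48;2;17;11;8m🬎[38;2;19;12;10m[48;2;156;59;40m🬀[38;2;179;88;70m[48;2;121;46;31m🬄[38;2;109;40;27m[48;2;80;30;19m🬆[38;2;72;26;17m[48;2;43;16;10m🬆[38;2;30;11;7m[48;2;18;11;9m🬓[38;2;18;12;9m[48;2;17;11;8m🬎[38;2;18;12;9m[48;2;17;11;8m🬎[38;2;18;12;9m[48;2;17;11;8m🬎[0m
[38;2;16;10;8m[48;2;14;9;6m🬂[38;2;16;10;8m[48;2;14;9;6m🬂[38;2;16;10;8m[48;2;14;9;6m🬂[38;2;16;10;8m[48;2;14;9;6m🬂[38;2;115;42;28m[48;2;82;30;20m🬆[38;2;86;32;21m[48;2;55;20;13m🬆[38;2;56;20;13m[48;2;30;11;7m🬆[38;2;33;12;8m[48;2;30;11;7m🬀[38;2;30;11;7m[48;2;15;9;7m▌[38;2;16;10;8m[48;2;14;9;6m🬂[38;2;16;10;8m[48;2;14;9;6m🬂[38;2;16;10;8m[48;2;14;9;6m🬂[0m
[38;2;13;8;6m[48;2;11;7;4m🬂[38;2;13;8;6m[48;2;11;7;4m🬂[38;2;13;8;6m[48;2;11;7;4m🬂[38;2;13;8;6m[48;2;11;7;4m🬂[38;2;45;17;11m[48;2;11;7;4m🬁[38;2;31;11;7m[48;2;11;7;4m🬎[38;2;30;11;7m[48;2;11;7;4m🬎[38;2;30;11;7m[48;2;11;7;4m🬆[38;2;13;8;6m[48;2;11;7;4m🬂[38;2;13;8;6m[48;2;11;7;4m🬂[38;2;13;8;6m[48;2;11;7;4m🬂[38;2;13;8;6m[48;2;11;7;4m🬂[0m
[38;2;10;6;4m[48;2;9;5;3m🬂[38;2;10;6;4m[48;2;9;5;3m🬂[38;2;10;6;4m[48;2;9;5;3m🬂[38;2;10;6;4m[48;2;9;5;3m🬂[38;2;10;6;4m[48;2;9;5;3m🬂[38;2;10;6;4m[48;2;9;5;3m🬂[38;2;10;6;4m[48;2;9;5;3m🬂[38;2;10;6;4m[48;2;9;5;3m🬂[38;2;10;6;4m[48;2;9;5;3m🬂[38;2;10;6;4m[48;2;9;5;3m🬂[38;2;10;6;4m[48;2;9;5;3m🬂[38;2;10;6;4m[48;2;9;5;3m🬂[0m
</frame>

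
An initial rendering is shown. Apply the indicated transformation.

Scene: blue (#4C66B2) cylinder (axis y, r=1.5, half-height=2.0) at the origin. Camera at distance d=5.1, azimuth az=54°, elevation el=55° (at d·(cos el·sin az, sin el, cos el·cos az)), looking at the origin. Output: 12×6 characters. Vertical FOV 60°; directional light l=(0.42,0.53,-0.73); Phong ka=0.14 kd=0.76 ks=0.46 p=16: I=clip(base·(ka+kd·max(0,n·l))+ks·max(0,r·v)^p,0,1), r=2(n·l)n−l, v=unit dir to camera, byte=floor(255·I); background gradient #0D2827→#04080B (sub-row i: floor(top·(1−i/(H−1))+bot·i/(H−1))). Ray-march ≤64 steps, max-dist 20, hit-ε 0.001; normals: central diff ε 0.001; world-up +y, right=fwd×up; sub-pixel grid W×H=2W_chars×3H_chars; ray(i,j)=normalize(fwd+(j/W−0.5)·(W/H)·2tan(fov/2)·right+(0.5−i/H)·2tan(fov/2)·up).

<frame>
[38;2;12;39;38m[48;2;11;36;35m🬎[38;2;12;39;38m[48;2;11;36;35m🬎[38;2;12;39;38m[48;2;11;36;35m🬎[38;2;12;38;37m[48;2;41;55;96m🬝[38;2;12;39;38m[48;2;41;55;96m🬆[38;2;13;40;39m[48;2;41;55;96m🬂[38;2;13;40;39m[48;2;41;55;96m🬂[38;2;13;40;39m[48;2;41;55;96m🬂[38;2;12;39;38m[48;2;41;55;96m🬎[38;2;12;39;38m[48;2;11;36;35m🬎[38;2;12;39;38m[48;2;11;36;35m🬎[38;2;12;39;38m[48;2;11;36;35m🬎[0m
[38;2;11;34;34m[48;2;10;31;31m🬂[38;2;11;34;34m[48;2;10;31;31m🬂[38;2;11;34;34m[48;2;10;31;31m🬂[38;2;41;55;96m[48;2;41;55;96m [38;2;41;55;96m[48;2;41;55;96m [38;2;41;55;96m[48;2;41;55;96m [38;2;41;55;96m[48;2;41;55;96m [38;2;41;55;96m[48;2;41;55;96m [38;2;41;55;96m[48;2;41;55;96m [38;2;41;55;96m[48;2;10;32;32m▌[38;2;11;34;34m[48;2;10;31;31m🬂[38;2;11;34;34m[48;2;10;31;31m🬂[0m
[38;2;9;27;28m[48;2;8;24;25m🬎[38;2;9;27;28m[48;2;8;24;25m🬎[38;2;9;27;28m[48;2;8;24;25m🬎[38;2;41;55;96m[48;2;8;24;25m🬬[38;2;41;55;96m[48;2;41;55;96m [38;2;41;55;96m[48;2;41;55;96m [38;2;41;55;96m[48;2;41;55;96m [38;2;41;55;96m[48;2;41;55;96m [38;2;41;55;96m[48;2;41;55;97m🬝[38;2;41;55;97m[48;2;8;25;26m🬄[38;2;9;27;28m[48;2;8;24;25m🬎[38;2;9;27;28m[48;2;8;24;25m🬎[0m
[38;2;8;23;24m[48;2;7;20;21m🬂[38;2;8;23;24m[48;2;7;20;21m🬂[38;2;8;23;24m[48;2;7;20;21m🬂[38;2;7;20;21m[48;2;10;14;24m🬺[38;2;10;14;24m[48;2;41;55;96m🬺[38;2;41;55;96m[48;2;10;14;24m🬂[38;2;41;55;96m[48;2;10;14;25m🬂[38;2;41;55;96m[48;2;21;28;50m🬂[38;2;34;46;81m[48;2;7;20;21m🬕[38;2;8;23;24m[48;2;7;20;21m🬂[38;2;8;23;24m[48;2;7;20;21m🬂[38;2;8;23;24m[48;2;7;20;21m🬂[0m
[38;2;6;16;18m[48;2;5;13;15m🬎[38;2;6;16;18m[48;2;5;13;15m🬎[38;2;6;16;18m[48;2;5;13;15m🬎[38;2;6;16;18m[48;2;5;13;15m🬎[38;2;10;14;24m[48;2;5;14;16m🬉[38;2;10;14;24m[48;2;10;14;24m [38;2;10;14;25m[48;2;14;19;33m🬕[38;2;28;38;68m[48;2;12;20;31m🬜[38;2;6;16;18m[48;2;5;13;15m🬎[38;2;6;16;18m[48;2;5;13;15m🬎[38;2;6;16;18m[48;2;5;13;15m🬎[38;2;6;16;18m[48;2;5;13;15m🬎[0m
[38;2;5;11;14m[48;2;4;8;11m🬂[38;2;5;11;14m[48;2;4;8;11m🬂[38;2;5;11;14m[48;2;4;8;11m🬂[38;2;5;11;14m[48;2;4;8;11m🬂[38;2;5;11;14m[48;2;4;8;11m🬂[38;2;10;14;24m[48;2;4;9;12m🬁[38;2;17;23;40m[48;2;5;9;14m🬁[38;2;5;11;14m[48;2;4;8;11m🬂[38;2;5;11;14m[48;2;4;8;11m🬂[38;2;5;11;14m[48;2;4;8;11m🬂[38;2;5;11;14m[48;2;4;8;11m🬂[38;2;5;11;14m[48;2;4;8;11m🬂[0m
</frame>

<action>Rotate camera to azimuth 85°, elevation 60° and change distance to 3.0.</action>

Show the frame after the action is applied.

<frame>
[38;2;41;55;96m[48;2;41;55;96m [38;2;41;55;96m[48;2;41;55;96m [38;2;41;55;96m[48;2;41;55;96m [38;2;41;55;96m[48;2;41;55;96m [38;2;41;55;96m[48;2;41;55;96m [38;2;41;55;96m[48;2;41;55;96m [38;2;41;55;96m[48;2;41;55;96m [38;2;41;55;96m[48;2;41;55;96m [38;2;41;55;96m[48;2;41;55;96m [38;2;41;55;96m[48;2;41;55;96m [38;2;41;55;96m[48;2;41;55;96m [38;2;41;55;96m[48;2;41;55;96m [0m
[38;2;41;55;96m[48;2;41;55;96m [38;2;41;55;96m[48;2;41;55;96m [38;2;41;55;96m[48;2;41;55;96m [38;2;41;55;96m[48;2;41;55;96m [38;2;41;55;96m[48;2;41;55;96m [38;2;41;55;96m[48;2;41;55;96m [38;2;41;55;96m[48;2;41;55;96m [38;2;41;55;96m[48;2;41;55;96m [38;2;41;55;96m[48;2;41;55;96m [38;2;41;55;96m[48;2;41;55;96m [38;2;41;55;96m[48;2;41;55;96m [38;2;41;55;96m[48;2;41;55;96m [0m
[38;2;41;55;96m[48;2;41;55;96m [38;2;41;55;96m[48;2;41;55;96m [38;2;41;55;96m[48;2;41;55;96m [38;2;41;55;96m[48;2;41;55;96m [38;2;41;55;96m[48;2;41;55;96m [38;2;41;55;96m[48;2;41;55;96m [38;2;41;55;96m[48;2;41;55;96m [38;2;41;55;96m[48;2;41;55;96m [38;2;41;55;96m[48;2;41;55;96m [38;2;41;55;96m[48;2;41;55;96m [38;2;41;55;96m[48;2;41;55;96m [38;2;41;55;96m[48;2;41;55;96m [0m
[38;2;41;55;96m[48;2;41;55;96m [38;2;41;55;96m[48;2;41;55;96m [38;2;41;55;96m[48;2;41;55;96m [38;2;41;55;96m[48;2;41;55;96m [38;2;41;55;96m[48;2;41;55;96m [38;2;41;55;96m[48;2;41;55;96m [38;2;41;55;96m[48;2;41;55;96m [38;2;41;55;96m[48;2;41;55;96m [38;2;41;55;96m[48;2;41;55;96m [38;2;41;55;96m[48;2;41;55;96m [38;2;41;55;96m[48;2;41;55;96m [38;2;41;55;96m[48;2;41;56;97m🬝[0m
[38;2;41;55;96m[48;2;41;55;96m [38;2;41;55;96m[48;2;41;55;96m [38;2;41;55;96m[48;2;41;55;96m [38;2;41;55;96m[48;2;41;55;96m [38;2;41;55;96m[48;2;41;55;96m [38;2;41;55;96m[48;2;41;55;96m [38;2;41;55;96m[48;2;41;55;96m [38;2;41;55;96m[48;2;41;55;96m [38;2;41;55;96m[48;2;41;55;96m [38;2;41;55;96m[48;2;41;55;97m🬝[38;2;41;55;96m[48;2;42;56;97m🬆[38;2;42;56;97m[48;2;44;58;99m🬝[0m
[38;2;42;57;99m[48;2;4;8;11m🬎[38;2;41;55;96m[48;2;4;8;11m🬎[38;2;41;55;96m[48;2;41;55;96m [38;2;41;55;96m[48;2;41;55;96m [38;2;41;55;96m[48;2;41;55;96m [38;2;41;55;96m[48;2;41;55;96m [38;2;41;55;96m[48;2;41;55;96m [38;2;41;55;96m[48;2;41;55;96m [38;2;41;55;96m[48;2;41;55;97m🬝[38;2;41;55;96m[48;2;42;56;97m🬆[38;2;42;57;98m[48;2;4;8;11m🬝[38;2;45;59;100m[48;2;4;8;11m🬎[0m
</frame>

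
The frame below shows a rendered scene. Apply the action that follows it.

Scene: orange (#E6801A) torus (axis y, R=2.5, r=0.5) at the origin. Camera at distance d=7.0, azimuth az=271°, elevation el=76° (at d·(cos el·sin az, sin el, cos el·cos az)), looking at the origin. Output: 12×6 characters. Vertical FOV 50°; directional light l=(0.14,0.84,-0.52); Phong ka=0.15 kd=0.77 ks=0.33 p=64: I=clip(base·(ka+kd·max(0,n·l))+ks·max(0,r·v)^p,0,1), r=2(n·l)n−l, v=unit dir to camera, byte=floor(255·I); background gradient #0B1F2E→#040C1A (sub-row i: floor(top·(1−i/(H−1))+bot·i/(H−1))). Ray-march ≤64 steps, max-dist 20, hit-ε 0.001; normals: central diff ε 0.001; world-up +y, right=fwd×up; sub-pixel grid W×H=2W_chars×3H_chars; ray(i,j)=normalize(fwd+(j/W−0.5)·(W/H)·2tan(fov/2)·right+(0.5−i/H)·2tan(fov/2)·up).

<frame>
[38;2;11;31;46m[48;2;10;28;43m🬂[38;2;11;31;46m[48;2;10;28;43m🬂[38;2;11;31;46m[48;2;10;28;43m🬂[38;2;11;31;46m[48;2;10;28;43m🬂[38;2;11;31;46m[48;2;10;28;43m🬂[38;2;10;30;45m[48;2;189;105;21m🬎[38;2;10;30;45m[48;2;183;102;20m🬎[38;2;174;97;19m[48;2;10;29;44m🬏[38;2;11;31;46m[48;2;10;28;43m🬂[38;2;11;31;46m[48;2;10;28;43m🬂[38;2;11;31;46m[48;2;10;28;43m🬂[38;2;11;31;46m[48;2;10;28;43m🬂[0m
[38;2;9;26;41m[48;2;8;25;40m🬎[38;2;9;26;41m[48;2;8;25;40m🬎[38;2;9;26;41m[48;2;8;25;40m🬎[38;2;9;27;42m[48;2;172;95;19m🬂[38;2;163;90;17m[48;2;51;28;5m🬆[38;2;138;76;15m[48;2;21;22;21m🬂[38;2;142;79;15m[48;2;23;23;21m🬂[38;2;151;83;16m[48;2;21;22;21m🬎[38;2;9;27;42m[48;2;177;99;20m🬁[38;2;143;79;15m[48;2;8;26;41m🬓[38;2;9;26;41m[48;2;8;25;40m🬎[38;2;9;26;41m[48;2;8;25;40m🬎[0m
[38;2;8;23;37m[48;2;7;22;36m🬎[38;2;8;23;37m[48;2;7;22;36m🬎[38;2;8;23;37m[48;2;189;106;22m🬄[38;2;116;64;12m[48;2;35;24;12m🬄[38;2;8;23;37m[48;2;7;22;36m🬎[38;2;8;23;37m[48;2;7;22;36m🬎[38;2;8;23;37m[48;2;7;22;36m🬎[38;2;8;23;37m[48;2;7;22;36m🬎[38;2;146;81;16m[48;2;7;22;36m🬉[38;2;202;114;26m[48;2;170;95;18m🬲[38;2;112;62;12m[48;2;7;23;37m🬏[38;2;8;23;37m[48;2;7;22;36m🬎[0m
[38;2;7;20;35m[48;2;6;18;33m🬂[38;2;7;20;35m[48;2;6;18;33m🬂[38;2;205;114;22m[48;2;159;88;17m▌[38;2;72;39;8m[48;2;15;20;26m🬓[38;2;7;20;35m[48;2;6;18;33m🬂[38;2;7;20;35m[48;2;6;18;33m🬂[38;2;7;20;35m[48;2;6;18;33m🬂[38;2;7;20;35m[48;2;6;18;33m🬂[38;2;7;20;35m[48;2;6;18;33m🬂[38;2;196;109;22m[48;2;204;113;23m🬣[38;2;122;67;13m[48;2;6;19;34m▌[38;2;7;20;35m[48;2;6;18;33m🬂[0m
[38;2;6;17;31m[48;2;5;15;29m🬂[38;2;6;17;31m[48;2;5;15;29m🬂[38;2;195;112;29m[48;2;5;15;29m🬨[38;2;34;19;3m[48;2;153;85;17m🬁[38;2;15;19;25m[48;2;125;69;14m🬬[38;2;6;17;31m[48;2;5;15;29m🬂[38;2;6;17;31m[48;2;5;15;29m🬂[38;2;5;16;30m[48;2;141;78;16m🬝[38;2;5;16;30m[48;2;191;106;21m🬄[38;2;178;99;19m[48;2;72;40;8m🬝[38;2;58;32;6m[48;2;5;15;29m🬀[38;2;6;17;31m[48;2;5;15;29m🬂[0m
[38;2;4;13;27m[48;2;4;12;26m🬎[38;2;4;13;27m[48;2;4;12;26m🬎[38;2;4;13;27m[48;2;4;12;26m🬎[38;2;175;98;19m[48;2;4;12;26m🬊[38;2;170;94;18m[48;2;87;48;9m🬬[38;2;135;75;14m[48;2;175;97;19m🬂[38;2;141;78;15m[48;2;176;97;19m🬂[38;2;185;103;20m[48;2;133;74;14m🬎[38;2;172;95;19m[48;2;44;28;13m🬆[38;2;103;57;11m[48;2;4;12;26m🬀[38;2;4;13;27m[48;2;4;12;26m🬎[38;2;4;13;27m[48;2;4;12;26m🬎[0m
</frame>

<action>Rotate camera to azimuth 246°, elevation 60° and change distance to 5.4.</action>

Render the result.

<frame>
[38;2;11;31;46m[48;2;10;28;43m🬂[38;2;11;31;46m[48;2;10;28;43m🬂[38;2;11;31;46m[48;2;10;28;43m🬂[38;2;11;31;46m[48;2;10;28;43m🬂[38;2;10;30;45m[48;2;183;101;20m🬎[38;2;10;30;45m[48;2;174;97;19m🬎[38;2;10;30;45m[48;2;180;100;20m🬎[38;2;10;30;45m[48;2;187;104;21m🬎[38;2;166;92;18m[48;2;10;29;44m🬏[38;2;11;31;46m[48;2;10;28;43m🬂[38;2;11;31;46m[48;2;10;28;43m🬂[38;2;11;31;46m[48;2;10;28;43m🬂[0m
[38;2;9;26;41m[48;2;8;25;40m🬎[38;2;9;26;41m[48;2;8;25;40m🬎[38;2;9;26;41m[48;2;165;92;18m🬆[38;2;167;93;18m[48;2;73;40;7m🬆[38;2;136;76;15m[48;2;38;26;13m🬂[38;2;117;65;13m[48;2;21;22;21m🬂[38;2;133;74;15m[48;2;22;22;21m🬂[38;2;157;87;17m[48;2;32;31;29m🬊[38;2;185;104;23m[48;2;83;46;9m🬬[38;2;9;27;42m[48;2;192;106;21m🬁[38;2;185;102;20m[48;2;8;26;41m🬏[38;2;9;26;41m[48;2;8;25;40m🬎[0m
[38;2;8;23;37m[48;2;7;22;36m🬎[38;2;8;24;38m[48;2;180;100;20m🬀[38;2;122;68;13m[48;2;54;30;5m🬄[38;2;34;19;3m[48;2;7;22;36m🬄[38;2;8;23;37m[48;2;7;22;36m🬎[38;2;8;23;37m[48;2;7;22;36m🬎[38;2;8;23;37m[48;2;7;22;36m🬎[38;2;8;23;37m[48;2;7;22;36m🬎[38;2;8;23;37m[48;2;7;22;36m🬎[38;2;176;98;19m[48;2;31;26;21m🬨[38;2;170;95;19m[48;2;204;113;22m🬁[38;2;147;81;16m[48;2;7;23;37m🬓[0m
[38;2;209;116;23m[48;2;6;19;34m▐[38;2;183;102;20m[48;2;128;71;14m▌[38;2;6;18;33m[48;2;44;24;4m🬦[38;2;7;20;35m[48;2;6;18;33m🬂[38;2;7;20;35m[48;2;6;18;33m🬂[38;2;7;20;35m[48;2;6;18;33m🬂[38;2;7;20;35m[48;2;6;18;33m🬂[38;2;7;20;35m[48;2;6;18;33m🬂[38;2;7;20;35m[48;2;6;18;33m🬂[38;2;83;46;9m[48;2;6;18;33m🬁[38;2;206;114;23m[48;2;193;107;21m▐[38;2;101;56;11m[48;2;182;101;20m▐[0m
[38;2;200;111;22m[48;2;5;16;30m▐[38;2;154;86;17m[48;2;193;108;22m🬉[38;2;49;27;5m[48;2;118;65;12m🬊[38;2;5;16;30m[48;2;34;19;3m🬬[38;2;6;17;31m[48;2;5;15;29m🬂[38;2;6;17;31m[48;2;5;15;29m🬂[38;2;6;17;31m[48;2;5;15;29m🬂[38;2;6;17;31m[48;2;5;15;29m🬂[38;2;6;17;31m[48;2;5;15;29m🬂[38;2;5;16;30m[48;2;150;83;16m🬄[38;2;195;108;21m[48;2;184;102;20m🬝[38;2;164;91;18m[48;2;84;46;9m▌[0m
[38;2;4;13;27m[48;2;4;12;26m🬎[38;2;203;116;29m[48;2;4;12;26m🬬[38;2;171;95;19m[48;2;250;166;81m🬙[38;2;67;37;7m[48;2;154;85;16m🬂[38;2;4;13;27m[48;2;124;69;13m🬊[38;2;4;13;27m[48;2;123;68;13m🬎[38;2;4;13;27m[48;2;128;71;14m🬎[38;2;4;13;27m[48;2;157;87;17m🬎[38;2;4;14;28m[48;2;162;90;17m🬀[38;2;175;97;19m[48;2;187;104;20m🬟[38;2;171;95;19m[48;2;127;70;14m🬕[38;2;101;56;11m[48;2;4;12;26m🬄[0m
</frame>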